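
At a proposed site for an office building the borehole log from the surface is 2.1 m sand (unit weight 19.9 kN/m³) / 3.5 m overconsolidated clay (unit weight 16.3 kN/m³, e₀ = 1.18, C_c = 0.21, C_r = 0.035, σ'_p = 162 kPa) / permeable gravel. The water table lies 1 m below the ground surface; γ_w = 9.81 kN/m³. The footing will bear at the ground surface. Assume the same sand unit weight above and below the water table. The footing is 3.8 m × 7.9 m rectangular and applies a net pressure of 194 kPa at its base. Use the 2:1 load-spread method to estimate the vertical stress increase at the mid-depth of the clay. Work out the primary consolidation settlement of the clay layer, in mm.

Mid-depth of clay below the ground surface: z = 2.1 + 3.5/2 = 3.85 m.
Total vertical stress at mid-clay: σ_v = 19.9×2.1 + 16.3×1.75 = 70.315 kPa.
Pore pressure: u = 9.81×(3.85 − 1) = 27.959 kPa.
Initial effective stress: σ'_0 = σ_v − u = 70.315 − 27.959 = 42.356 kPa.
Stress increase at mid-clay by the 2:1 spreading method:
Δσ = qBL/((B+z)(L+z)) = 194×3.8×7.9/((3.8+3.85)(7.9+3.85)) = 64.791 kPa
Final effective stress: σ'_f = 42.356 + 64.791 = 107.15 kPa.
σ'_f = 107.15 ≤ σ'_p = 162 kPa, so the clay remains overconsolidated and only the recompression index applies:
S_c = C_r·H/(1+e₀)·log₁₀(σ'_f/σ'_0) = 0.035×3.5/2.18×log₁₀(107.15/42.356)
    = 0.056192 × 0.40308 = 0.02265 m

S_c ≈ 22.7 mm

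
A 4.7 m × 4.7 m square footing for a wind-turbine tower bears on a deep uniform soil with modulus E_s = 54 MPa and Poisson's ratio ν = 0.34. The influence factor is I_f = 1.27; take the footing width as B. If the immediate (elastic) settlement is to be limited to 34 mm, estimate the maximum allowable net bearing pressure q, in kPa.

E_s = 54 MPa = 54000 kPa.
S_e = q·B·(1−ν²)/E_s · I_f  ⇒  q = S_e·E_s / (B·(1−ν²)·I_f).
q = 0.034 × 54000 / (4.7 × 0.8844 × 1.27) = 347.8 kPa

q ≈ 348 kPa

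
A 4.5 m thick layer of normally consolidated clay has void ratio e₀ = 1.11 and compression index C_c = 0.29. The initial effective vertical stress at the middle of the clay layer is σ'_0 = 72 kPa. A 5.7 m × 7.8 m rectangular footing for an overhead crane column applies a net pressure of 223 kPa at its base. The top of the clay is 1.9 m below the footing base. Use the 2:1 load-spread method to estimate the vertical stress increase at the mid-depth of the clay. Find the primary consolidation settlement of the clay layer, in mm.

Mid-depth of clay below the footing base: z = 1.9 + 4.5/2 = 4.15 m.
Stress increase at mid-clay by the 2:1 spreading method:
Δσ = qBL/((B+z)(L+z)) = 223×5.7×7.8/((5.7+4.15)(7.8+4.15)) = 84.231 kPa
Final effective stress: σ'_f = σ'_0 + Δσ = 72 + 84.231 = 156.23 kPa.
Normally consolidated clay, so the full stress increment lies on the virgin compression line:
S_c = C_c·H/(1+e₀)·log₁₀(σ'_f/σ'_0) = 0.29×4.5/(1+1.11)×log₁₀(156.23/72)
    = 0.61848 × 0.33643 = 0.2081 m

S_c ≈ 208 mm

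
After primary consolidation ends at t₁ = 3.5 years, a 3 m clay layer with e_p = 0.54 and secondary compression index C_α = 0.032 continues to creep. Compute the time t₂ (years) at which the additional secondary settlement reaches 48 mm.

S_s = C_α·H/(1+e_p)·log₁₀(t₂/t₁) ⇒ log₁₀(t₂/t₁) = S_s·(1+e_p)/(C_α·H).
log₁₀(t₂/t₁) = 0.048 × (1+0.54) / (0.032×3) = 0.77
t₂ = t₁ × 10^0.77 = 3.5 × 5.888 = 20.61 years

t₂ ≈ 20.6 years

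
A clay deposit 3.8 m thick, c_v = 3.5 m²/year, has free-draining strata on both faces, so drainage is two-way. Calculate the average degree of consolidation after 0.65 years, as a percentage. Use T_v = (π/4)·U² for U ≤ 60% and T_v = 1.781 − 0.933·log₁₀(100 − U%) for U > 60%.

Drainage path length: H_d = H/2 = 1.9 m (double drainage).
T_v = c_v·t/H_d² = 3.5×0.65/1.9² = 0.63019.
T_v = 0.63019 corresponds to the U > 60% branch:
U = 1 − 10^((1.781 − T_v)/0.933)/100 = 0.8288

U ≈ 82.9 %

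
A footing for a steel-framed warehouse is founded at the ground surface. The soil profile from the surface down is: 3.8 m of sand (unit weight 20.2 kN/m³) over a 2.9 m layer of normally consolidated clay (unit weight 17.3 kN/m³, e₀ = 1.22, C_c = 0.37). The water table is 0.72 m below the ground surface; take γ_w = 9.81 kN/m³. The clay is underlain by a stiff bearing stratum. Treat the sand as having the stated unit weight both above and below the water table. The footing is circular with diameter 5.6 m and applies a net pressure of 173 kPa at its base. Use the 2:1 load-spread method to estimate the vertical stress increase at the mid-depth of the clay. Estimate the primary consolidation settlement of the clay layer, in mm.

Mid-depth of clay below the ground surface: z = 3.8 + 2.9/2 = 5.25 m.
Total vertical stress at mid-clay: σ_v = 20.2×3.8 + 17.3×1.45 = 101.84 kPa.
Pore pressure: u = 9.81×(5.25 − 0.72) = 44.439 kPa.
Initial effective stress: σ'_0 = σ_v − u = 101.84 − 44.439 = 57.401 kPa.
Stress increase at mid-clay by the 2:1 spreading method:
Δσ ≈ qD²/(D+z)² = 173×5.6²/(5.6+5.25)² = 46.085 kPa
Final effective stress: σ'_f = σ'_0 + Δσ = 57.401 + 46.085 = 103.49 kPa.
Normally consolidated clay, so the full stress increment lies on the virgin compression line:
S_c = C_c·H/(1+e₀)·log₁₀(σ'_f/σ'_0) = 0.37×2.9/(1+1.22)×log₁₀(103.49/57.401)
    = 0.48333 × 0.25598 = 0.1237 m

S_c ≈ 124 mm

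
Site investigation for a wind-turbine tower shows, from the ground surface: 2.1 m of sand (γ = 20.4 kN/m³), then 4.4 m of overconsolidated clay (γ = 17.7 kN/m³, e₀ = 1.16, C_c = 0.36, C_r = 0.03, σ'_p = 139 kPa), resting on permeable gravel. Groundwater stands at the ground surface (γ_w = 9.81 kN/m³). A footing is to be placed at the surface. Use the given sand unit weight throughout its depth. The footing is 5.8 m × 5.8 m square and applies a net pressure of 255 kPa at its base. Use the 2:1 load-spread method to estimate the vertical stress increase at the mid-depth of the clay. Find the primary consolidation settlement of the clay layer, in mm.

S_c ≈ 30.2 mm

Mid-depth of clay below the ground surface: z = 2.1 + 4.4/2 = 4.3 m.
Total vertical stress at mid-clay: σ_v = 20.4×2.1 + 17.7×2.2 = 81.78 kPa.
Pore pressure: u = 9.81×(4.3 − 0) = 42.183 kPa.
Initial effective stress: σ'_0 = σ_v − u = 81.78 − 42.183 = 39.597 kPa.
Stress increase at mid-clay by the 2:1 spreading method:
Δσ = qBL/((B+z)(L+z)) = 255×5.8×5.8/((5.8+4.3)(5.8+4.3)) = 84.092 kPa
Final effective stress: σ'_f = 39.597 + 84.092 = 123.69 kPa.
σ'_f = 123.69 ≤ σ'_p = 139 kPa, so the clay remains overconsolidated and only the recompression index applies:
S_c = C_r·H/(1+e₀)·log₁₀(σ'_f/σ'_0) = 0.03×4.4/2.16×log₁₀(123.69/39.597)
    = 0.06111 × 0.49467 = 0.03023 m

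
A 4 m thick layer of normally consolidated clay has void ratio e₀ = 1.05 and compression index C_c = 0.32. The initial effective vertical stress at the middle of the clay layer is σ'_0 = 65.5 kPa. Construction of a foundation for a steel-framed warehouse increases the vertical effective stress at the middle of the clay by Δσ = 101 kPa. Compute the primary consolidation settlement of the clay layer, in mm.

S_c ≈ 253 mm

Final effective stress: σ'_f = σ'_0 + Δσ = 65.5 + 101 = 166.5 kPa.
Normally consolidated clay, so the full stress increment lies on the virgin compression line:
S_c = C_c·H/(1+e₀)·log₁₀(σ'_f/σ'_0) = 0.32×4/(1+1.05)×log₁₀(166.5/65.5)
    = 0.62439 × 0.40517 = 0.253 m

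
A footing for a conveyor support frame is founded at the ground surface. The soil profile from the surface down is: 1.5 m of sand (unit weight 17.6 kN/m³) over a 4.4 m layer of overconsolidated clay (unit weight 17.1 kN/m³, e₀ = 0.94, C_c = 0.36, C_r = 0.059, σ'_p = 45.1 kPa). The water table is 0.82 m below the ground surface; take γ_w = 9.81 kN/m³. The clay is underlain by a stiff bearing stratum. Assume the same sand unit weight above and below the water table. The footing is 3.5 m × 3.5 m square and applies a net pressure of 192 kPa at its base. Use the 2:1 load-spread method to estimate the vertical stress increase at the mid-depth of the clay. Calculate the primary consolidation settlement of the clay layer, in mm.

S_c ≈ 222 mm

Mid-depth of clay below the ground surface: z = 1.5 + 4.4/2 = 3.7 m.
Total vertical stress at mid-clay: σ_v = 17.6×1.5 + 17.1×2.2 = 64.02 kPa.
Pore pressure: u = 9.81×(3.7 − 0.82) = 28.253 kPa.
Initial effective stress: σ'_0 = σ_v − u = 64.02 − 28.253 = 35.767 kPa.
Stress increase at mid-clay by the 2:1 spreading method:
Δσ = qBL/((B+z)(L+z)) = 192×3.5×3.5/((3.5+3.7)(3.5+3.7)) = 45.37 kPa
Final effective stress: σ'_f = 35.767 + 45.37 = 81.137 kPa.
σ'_f = 81.137 > σ'_p = 45.1 kPa, so the stress path crosses the preconsolidation pressure — recompression up to σ'_p, then virgin compression beyond:
S_c = H/(1+e₀)·[C_r·log₁₀(σ'_p/σ'_0) + C_c·log₁₀(σ'_f/σ'_p)]
    = 4.4/1.94 × [0.059×log₁₀(45.1/35.767) + 0.36×log₁₀(81.137/45.1)]
    = 2.268 × [0.0059409 + 0.091815] = 0.2217 m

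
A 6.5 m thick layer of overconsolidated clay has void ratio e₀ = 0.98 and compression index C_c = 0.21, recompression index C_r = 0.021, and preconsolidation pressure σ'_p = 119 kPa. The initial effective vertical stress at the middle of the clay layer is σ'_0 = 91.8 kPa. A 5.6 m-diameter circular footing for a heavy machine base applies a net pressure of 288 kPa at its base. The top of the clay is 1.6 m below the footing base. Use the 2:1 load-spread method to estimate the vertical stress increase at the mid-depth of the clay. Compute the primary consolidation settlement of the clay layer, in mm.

Mid-depth of clay below the footing base: z = 1.6 + 6.5/2 = 4.85 m.
Stress increase at mid-clay by the 2:1 spreading method:
Δσ ≈ qD²/(D+z)² = 288×5.6²/(5.6+4.85)² = 82.706 kPa
Final effective stress: σ'_f = 91.8 + 82.706 = 174.51 kPa.
σ'_f = 174.51 > σ'_p = 119 kPa, so the stress path crosses the preconsolidation pressure — recompression up to σ'_p, then virgin compression beyond:
S_c = H/(1+e₀)·[C_r·log₁₀(σ'_p/σ'_0) + C_c·log₁₀(σ'_f/σ'_p)]
    = 6.5/1.98 × [0.021×log₁₀(119/91.8) + 0.21×log₁₀(174.51/119)]
    = 3.2828 × [0.0023668 + 0.034917] = 0.1224 m

S_c ≈ 122 mm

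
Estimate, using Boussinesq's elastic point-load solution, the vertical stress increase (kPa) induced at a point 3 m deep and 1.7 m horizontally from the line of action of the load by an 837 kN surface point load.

Δσ_z ≈ 22.1 kPa

Boussinesq vertical stress below a point load on an elastic half-space:
Δσ_z = 3P/(2πz²) · [1 + (r/z)²]^(−5/2)
r/z = 1.7/3 = 0.56667; [1+(r/z)²]^(−5/2) = 0.49848.
Δσ_z = 3×837/(2π×3²) × 0.49848 = 44.404 × 0.49848 = 22.13 kPa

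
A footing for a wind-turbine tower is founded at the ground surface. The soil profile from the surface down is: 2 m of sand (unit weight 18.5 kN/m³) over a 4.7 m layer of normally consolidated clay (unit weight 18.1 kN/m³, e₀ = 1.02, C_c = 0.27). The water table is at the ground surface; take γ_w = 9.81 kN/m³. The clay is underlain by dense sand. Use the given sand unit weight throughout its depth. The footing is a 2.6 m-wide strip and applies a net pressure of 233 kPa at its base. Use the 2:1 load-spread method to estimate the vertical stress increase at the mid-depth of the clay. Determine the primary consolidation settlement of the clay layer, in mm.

Mid-depth of clay below the ground surface: z = 2 + 4.7/2 = 4.35 m.
Total vertical stress at mid-clay: σ_v = 18.5×2 + 18.1×2.35 = 79.535 kPa.
Pore pressure: u = 9.81×(4.35 − 0) = 42.673 kPa.
Initial effective stress: σ'_0 = σ_v − u = 79.535 − 42.673 = 36.862 kPa.
Stress increase at mid-clay by the 2:1 spreading method:
Δσ = qB/(B+z) = 233×2.6/(2.6+4.35) = 87.165 kPa
Final effective stress: σ'_f = σ'_0 + Δσ = 36.862 + 87.165 = 124.03 kPa.
Normally consolidated clay, so the full stress increment lies on the virgin compression line:
S_c = C_c·H/(1+e₀)·log₁₀(σ'_f/σ'_0) = 0.27×4.7/(1+1.02)×log₁₀(124.03/36.862)
    = 0.62822 × 0.52695 = 0.331 m

S_c ≈ 331 mm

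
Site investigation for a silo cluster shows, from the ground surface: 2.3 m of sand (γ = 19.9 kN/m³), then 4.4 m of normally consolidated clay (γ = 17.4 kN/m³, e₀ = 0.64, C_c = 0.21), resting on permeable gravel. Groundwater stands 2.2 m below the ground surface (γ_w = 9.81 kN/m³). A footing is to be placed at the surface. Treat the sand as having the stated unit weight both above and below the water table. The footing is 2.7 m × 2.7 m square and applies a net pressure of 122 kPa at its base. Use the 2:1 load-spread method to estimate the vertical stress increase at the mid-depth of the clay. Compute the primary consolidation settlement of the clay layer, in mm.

S_c ≈ 60.2 mm

Mid-depth of clay below the ground surface: z = 2.3 + 4.4/2 = 4.5 m.
Total vertical stress at mid-clay: σ_v = 19.9×2.3 + 17.4×2.2 = 84.05 kPa.
Pore pressure: u = 9.81×(4.5 − 2.2) = 22.563 kPa.
Initial effective stress: σ'_0 = σ_v − u = 84.05 − 22.563 = 61.487 kPa.
Stress increase at mid-clay by the 2:1 spreading method:
Δσ = qBL/((B+z)(L+z)) = 122×2.7×2.7/((2.7+4.5)(2.7+4.5)) = 17.156 kPa
Final effective stress: σ'_f = σ'_0 + Δσ = 61.487 + 17.156 = 78.643 kPa.
Normally consolidated clay, so the full stress increment lies on the virgin compression line:
S_c = C_c·H/(1+e₀)·log₁₀(σ'_f/σ'_0) = 0.21×4.4/(1+0.64)×log₁₀(78.643/61.487)
    = 0.56341 × 0.10688 = 0.06022 m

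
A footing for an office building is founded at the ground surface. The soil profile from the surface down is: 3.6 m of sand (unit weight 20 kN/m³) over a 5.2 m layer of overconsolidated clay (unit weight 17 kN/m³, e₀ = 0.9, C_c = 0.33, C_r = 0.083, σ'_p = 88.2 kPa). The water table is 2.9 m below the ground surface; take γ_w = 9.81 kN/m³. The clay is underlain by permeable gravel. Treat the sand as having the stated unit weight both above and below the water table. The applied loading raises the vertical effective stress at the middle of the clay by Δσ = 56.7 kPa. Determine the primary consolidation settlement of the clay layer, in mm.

S_c ≈ 188 mm

Mid-depth of clay below the ground surface: z = 3.6 + 5.2/2 = 6.2 m.
Total vertical stress at mid-clay: σ_v = 20×3.6 + 17×2.6 = 116.2 kPa.
Pore pressure: u = 9.81×(6.2 − 2.9) = 32.373 kPa.
Initial effective stress: σ'_0 = σ_v − u = 116.2 − 32.373 = 83.827 kPa.
Final effective stress: σ'_f = 83.827 + 56.7 = 140.53 kPa.
σ'_f = 140.53 > σ'_p = 88.2 kPa, so the stress path crosses the preconsolidation pressure — recompression up to σ'_p, then virgin compression beyond:
S_c = H/(1+e₀)·[C_r·log₁₀(σ'_p/σ'_0) + C_c·log₁₀(σ'_f/σ'_p)]
    = 5.2/1.9 × [0.083×log₁₀(88.2/83.827) + 0.33×log₁₀(140.53/88.2)]
    = 2.7368 × [0.001833 + 0.066759] = 0.1877 m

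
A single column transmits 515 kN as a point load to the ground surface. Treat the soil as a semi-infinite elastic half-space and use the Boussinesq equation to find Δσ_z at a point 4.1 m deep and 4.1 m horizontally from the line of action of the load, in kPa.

Δσ_z ≈ 2.59 kPa

Boussinesq vertical stress below a point load on an elastic half-space:
Δσ_z = 3P/(2πz²) · [1 + (r/z)²]^(−5/2)
r/z = 4.1/4.1 = 1; [1+(r/z)²]^(−5/2) = 0.17678.
Δσ_z = 3×515/(2π×4.1²) × 0.17678 = 14.628 × 0.17678 = 2.586 kPa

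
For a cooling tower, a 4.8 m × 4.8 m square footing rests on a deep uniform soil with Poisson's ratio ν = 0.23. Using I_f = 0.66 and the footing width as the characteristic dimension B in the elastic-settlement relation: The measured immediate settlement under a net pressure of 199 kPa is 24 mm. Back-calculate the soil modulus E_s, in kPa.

E_s ≈ 24900 kPa

S_e = q·B·(1−ν²)/E_s · I_f  ⇒  E_s = q·B·(1−ν²)·I_f / S_e.
E_s = 199 × 4.8 × 0.9471 × 0.66 / 0.024 = 24880 kPa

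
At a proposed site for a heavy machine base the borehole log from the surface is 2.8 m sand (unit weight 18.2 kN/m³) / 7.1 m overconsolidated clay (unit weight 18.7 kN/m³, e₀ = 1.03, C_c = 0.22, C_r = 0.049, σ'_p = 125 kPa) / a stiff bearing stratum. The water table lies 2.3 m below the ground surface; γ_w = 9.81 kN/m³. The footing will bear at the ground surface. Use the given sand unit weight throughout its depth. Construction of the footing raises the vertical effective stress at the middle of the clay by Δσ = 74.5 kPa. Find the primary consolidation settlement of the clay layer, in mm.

Mid-depth of clay below the ground surface: z = 2.8 + 7.1/2 = 6.35 m.
Total vertical stress at mid-clay: σ_v = 18.2×2.8 + 18.7×3.55 = 117.34 kPa.
Pore pressure: u = 9.81×(6.35 − 2.3) = 39.73 kPa.
Initial effective stress: σ'_0 = σ_v − u = 117.34 − 39.73 = 77.61 kPa.
Final effective stress: σ'_f = 77.61 + 74.5 = 152.11 kPa.
σ'_f = 152.11 > σ'_p = 125 kPa, so the stress path crosses the preconsolidation pressure — recompression up to σ'_p, then virgin compression beyond:
S_c = H/(1+e₀)·[C_r·log₁₀(σ'_p/σ'_0) + C_c·log₁₀(σ'_f/σ'_p)]
    = 7.1/2.03 × [0.049×log₁₀(125/77.61) + 0.22×log₁₀(152.11/125)]
    = 3.4975 × [0.010143 + 0.018755] = 0.1011 m

S_c ≈ 101 mm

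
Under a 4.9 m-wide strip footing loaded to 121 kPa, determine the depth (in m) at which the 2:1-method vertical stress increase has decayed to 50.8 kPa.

2:1 spreading — at depth z the loaded area has grown by z in each plan dimension:
qB/(B+z) = Δσ_z ⇒ z = qB/Δσ_z − B = 121×4.9/50.8 − 4.9 = 6.771 m

z ≈ 6.77 m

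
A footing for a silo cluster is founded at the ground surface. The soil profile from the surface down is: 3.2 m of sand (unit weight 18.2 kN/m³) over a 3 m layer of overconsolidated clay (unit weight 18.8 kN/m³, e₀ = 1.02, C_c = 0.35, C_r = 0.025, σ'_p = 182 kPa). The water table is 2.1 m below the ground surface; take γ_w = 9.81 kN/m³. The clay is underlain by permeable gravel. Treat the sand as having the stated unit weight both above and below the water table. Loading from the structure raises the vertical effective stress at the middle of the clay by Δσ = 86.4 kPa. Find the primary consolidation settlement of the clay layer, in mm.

S_c ≈ 14.2 mm

Mid-depth of clay below the ground surface: z = 3.2 + 3/2 = 4.7 m.
Total vertical stress at mid-clay: σ_v = 18.2×3.2 + 18.8×1.5 = 86.44 kPa.
Pore pressure: u = 9.81×(4.7 − 2.1) = 25.506 kPa.
Initial effective stress: σ'_0 = σ_v − u = 86.44 − 25.506 = 60.934 kPa.
Final effective stress: σ'_f = 60.934 + 86.4 = 147.33 kPa.
σ'_f = 147.33 ≤ σ'_p = 182 kPa, so the clay remains overconsolidated and only the recompression index applies:
S_c = C_r·H/(1+e₀)·log₁₀(σ'_f/σ'_0) = 0.025×3/2.02×log₁₀(147.33/60.934)
    = 0.037128 × 0.38343 = 0.01424 m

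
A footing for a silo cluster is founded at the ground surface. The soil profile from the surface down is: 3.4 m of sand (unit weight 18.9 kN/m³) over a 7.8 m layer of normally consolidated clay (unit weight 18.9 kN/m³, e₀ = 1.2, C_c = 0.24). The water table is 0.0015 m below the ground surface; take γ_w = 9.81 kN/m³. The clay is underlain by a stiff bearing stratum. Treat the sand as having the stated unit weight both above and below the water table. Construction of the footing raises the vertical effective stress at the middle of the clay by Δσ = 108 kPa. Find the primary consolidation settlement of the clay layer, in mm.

S_c ≈ 357 mm

Mid-depth of clay below the ground surface: z = 3.4 + 7.8/2 = 7.3 m.
Total vertical stress at mid-clay: σ_v = 18.9×3.4 + 18.9×3.9 = 137.97 kPa.
Pore pressure: u = 9.81×(7.3 − 0.0015) = 71.593 kPa.
Initial effective stress: σ'_0 = σ_v − u = 137.97 − 71.593 = 66.377 kPa.
Final effective stress: σ'_f = σ'_0 + Δσ = 66.377 + 108 = 174.38 kPa.
Normally consolidated clay, so the full stress increment lies on the virgin compression line:
S_c = C_c·H/(1+e₀)·log₁₀(σ'_f/σ'_0) = 0.24×7.8/(1+1.2)×log₁₀(174.38/66.377)
    = 0.85091 × 0.41948 = 0.3569 m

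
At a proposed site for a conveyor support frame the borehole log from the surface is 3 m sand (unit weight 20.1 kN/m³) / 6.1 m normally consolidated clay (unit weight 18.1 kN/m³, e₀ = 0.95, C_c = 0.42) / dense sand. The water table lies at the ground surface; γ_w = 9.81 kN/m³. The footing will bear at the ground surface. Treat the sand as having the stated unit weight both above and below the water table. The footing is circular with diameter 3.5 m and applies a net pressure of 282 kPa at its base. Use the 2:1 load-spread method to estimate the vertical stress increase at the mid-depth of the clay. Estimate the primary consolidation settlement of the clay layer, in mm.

S_c ≈ 294 mm

Mid-depth of clay below the ground surface: z = 3 + 6.1/2 = 6.05 m.
Total vertical stress at mid-clay: σ_v = 20.1×3 + 18.1×3.05 = 115.5 kPa.
Pore pressure: u = 9.81×(6.05 − 0) = 59.351 kPa.
Initial effective stress: σ'_0 = σ_v − u = 115.5 − 59.351 = 56.149 kPa.
Stress increase at mid-clay by the 2:1 spreading method:
Δσ ≈ qD²/(D+z)² = 282×3.5²/(3.5+6.05)² = 37.877 kPa
Final effective stress: σ'_f = σ'_0 + Δσ = 56.149 + 37.877 = 94.026 kPa.
Normally consolidated clay, so the full stress increment lies on the virgin compression line:
S_c = C_c·H/(1+e₀)·log₁₀(σ'_f/σ'_0) = 0.42×6.1/(1+0.95)×log₁₀(94.026/56.149)
    = 1.3138 × 0.22391 = 0.2942 m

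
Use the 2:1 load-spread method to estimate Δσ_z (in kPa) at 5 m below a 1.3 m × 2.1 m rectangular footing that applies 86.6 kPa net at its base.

By the 2:1 method the load spreads at 1 horizontal : 2 vertical, so at depth z the loaded area has grown by z in each plan dimension:
Δσ = qBL/((B+z)(L+z)) = 86.6×1.3×2.1/((1.3+5)(2.1+5)) = 5.2854 kPa

Δσ_z ≈ 5.29 kPa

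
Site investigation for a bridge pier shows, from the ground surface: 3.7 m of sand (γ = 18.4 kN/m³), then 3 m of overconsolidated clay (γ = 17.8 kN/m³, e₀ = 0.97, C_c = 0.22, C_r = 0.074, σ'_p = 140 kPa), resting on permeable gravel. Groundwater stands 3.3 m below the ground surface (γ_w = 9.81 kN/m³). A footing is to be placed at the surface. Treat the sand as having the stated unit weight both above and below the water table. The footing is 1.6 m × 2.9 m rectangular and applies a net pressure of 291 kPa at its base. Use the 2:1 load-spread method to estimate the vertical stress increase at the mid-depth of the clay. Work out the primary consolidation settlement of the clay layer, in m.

S_c ≈ 0.0137 m

Mid-depth of clay below the ground surface: z = 3.7 + 3/2 = 5.2 m.
Total vertical stress at mid-clay: σ_v = 18.4×3.7 + 17.8×1.5 = 94.78 kPa.
Pore pressure: u = 9.81×(5.2 − 3.3) = 18.639 kPa.
Initial effective stress: σ'_0 = σ_v − u = 94.78 − 18.639 = 76.141 kPa.
Stress increase at mid-clay by the 2:1 spreading method:
Δσ = qBL/((B+z)(L+z)) = 291×1.6×2.9/((1.6+5.2)(2.9+5.2)) = 24.514 kPa
Final effective stress: σ'_f = 76.141 + 24.514 = 100.66 kPa.
σ'_f = 100.66 ≤ σ'_p = 140 kPa, so the clay remains overconsolidated and only the recompression index applies:
S_c = C_r·H/(1+e₀)·log₁₀(σ'_f/σ'_0) = 0.074×3/1.97×log₁₀(100.66/76.141)
    = 0.11269 × 0.12124 = 0.01366 m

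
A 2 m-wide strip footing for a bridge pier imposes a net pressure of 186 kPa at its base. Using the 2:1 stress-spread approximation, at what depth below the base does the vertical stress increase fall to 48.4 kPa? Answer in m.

z ≈ 5.69 m

2:1 spreading — at depth z the loaded area has grown by z in each plan dimension:
qB/(B+z) = Δσ_z ⇒ z = qB/Δσ_z − B = 186×2/48.4 − 2 = 5.686 m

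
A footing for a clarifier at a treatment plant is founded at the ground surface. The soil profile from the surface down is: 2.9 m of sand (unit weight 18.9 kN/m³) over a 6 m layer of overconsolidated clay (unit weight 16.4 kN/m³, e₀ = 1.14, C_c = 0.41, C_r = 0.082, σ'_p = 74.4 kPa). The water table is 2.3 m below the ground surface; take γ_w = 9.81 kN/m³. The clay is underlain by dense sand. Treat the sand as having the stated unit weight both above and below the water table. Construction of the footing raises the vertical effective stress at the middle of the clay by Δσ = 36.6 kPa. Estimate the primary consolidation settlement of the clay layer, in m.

S_c ≈ 0.181 m

Mid-depth of clay below the ground surface: z = 2.9 + 6/2 = 5.9 m.
Total vertical stress at mid-clay: σ_v = 18.9×2.9 + 16.4×3 = 104.01 kPa.
Pore pressure: u = 9.81×(5.9 − 2.3) = 35.316 kPa.
Initial effective stress: σ'_0 = σ_v − u = 104.01 − 35.316 = 68.694 kPa.
Final effective stress: σ'_f = 68.694 + 36.6 = 105.29 kPa.
σ'_f = 105.29 > σ'_p = 74.4 kPa, so the stress path crosses the preconsolidation pressure — recompression up to σ'_p, then virgin compression beyond:
S_c = H/(1+e₀)·[C_r·log₁₀(σ'_p/σ'_0) + C_c·log₁₀(σ'_f/σ'_p)]
    = 6/2.14 × [0.082×log₁₀(74.4/68.694) + 0.41×log₁₀(105.29/74.4)]
    = 2.8037 × [0.0028416 + 0.061834] = 0.1813 m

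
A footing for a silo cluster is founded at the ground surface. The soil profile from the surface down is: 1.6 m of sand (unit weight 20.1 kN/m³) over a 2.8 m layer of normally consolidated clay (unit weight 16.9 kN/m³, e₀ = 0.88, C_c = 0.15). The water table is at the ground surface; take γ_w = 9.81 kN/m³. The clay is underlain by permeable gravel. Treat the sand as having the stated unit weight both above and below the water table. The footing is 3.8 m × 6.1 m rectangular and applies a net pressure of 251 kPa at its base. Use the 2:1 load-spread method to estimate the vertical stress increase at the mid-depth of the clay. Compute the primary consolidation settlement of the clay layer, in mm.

Mid-depth of clay below the ground surface: z = 1.6 + 2.8/2 = 3 m.
Total vertical stress at mid-clay: σ_v = 20.1×1.6 + 16.9×1.4 = 55.82 kPa.
Pore pressure: u = 9.81×(3 − 0) = 29.43 kPa.
Initial effective stress: σ'_0 = σ_v − u = 55.82 − 29.43 = 26.39 kPa.
Stress increase at mid-clay by the 2:1 spreading method:
Δσ = qBL/((B+z)(L+z)) = 251×3.8×6.1/((3.8+3)(6.1+3)) = 94.024 kPa
Final effective stress: σ'_f = σ'_0 + Δσ = 26.39 + 94.024 = 120.41 kPa.
Normally consolidated clay, so the full stress increment lies on the virgin compression line:
S_c = C_c·H/(1+e₀)·log₁₀(σ'_f/σ'_0) = 0.15×2.8/(1+0.88)×log₁₀(120.41/26.39)
    = 0.2234 × 0.65922 = 0.1473 m

S_c ≈ 147 mm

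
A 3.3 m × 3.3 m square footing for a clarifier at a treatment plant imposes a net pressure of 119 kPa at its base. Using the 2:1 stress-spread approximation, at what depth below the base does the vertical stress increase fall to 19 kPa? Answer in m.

2:1 spreading — at depth z the loaded area has grown by z in each plan dimension:
qB²/(B+z)² = Δσ_z ⇒ z = B(√(q/Δσ_z) − 1) = 3.3×(√(119/19) − 1) = 4.959 m

z ≈ 4.96 m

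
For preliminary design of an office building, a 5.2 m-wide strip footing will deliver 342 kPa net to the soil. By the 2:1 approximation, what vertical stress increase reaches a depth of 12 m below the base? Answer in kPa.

Δσ_z ≈ 103 kPa

By the 2:1 method the load spreads at 1 horizontal : 2 vertical, so at depth z the loaded area has grown by z in each plan dimension:
Δσ = qB/(B+z) = 342×5.2/(5.2+12) = 103.4 kPa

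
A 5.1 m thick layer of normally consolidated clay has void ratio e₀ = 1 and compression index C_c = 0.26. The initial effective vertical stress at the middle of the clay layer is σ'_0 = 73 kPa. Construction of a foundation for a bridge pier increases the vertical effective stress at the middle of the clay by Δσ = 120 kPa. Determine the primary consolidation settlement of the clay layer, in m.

S_c ≈ 0.28 m

Final effective stress: σ'_f = σ'_0 + Δσ = 73 + 120 = 193 kPa.
Normally consolidated clay, so the full stress increment lies on the virgin compression line:
S_c = C_c·H/(1+e₀)·log₁₀(σ'_f/σ'_0) = 0.26×5.1/(1+1)×log₁₀(193/73)
    = 0.663 × 0.42223 = 0.2799 m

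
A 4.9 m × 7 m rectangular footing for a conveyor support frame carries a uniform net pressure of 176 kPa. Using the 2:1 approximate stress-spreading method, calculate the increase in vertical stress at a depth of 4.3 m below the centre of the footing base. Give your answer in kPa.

Δσ_z ≈ 58.1 kPa

By the 2:1 method the load spreads at 1 horizontal : 2 vertical, so at depth z the loaded area has grown by z in each plan dimension:
Δσ = qBL/((B+z)(L+z)) = 176×4.9×7/((4.9+4.3)(7+4.3)) = 58.068 kPa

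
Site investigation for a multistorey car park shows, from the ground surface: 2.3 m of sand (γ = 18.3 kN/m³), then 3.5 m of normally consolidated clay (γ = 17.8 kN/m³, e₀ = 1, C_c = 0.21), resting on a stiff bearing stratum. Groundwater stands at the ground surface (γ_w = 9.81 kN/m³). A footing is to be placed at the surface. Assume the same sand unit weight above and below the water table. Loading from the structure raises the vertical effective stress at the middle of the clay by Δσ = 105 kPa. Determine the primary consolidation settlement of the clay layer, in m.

S_c ≈ 0.226 m

Mid-depth of clay below the ground surface: z = 2.3 + 3.5/2 = 4.05 m.
Total vertical stress at mid-clay: σ_v = 18.3×2.3 + 17.8×1.75 = 73.24 kPa.
Pore pressure: u = 9.81×(4.05 − 0) = 39.73 kPa.
Initial effective stress: σ'_0 = σ_v − u = 73.24 − 39.73 = 33.51 kPa.
Final effective stress: σ'_f = σ'_0 + Δσ = 33.51 + 105 = 138.51 kPa.
Normally consolidated clay, so the full stress increment lies on the virgin compression line:
S_c = C_c·H/(1+e₀)·log₁₀(σ'_f/σ'_0) = 0.21×3.5/(1+1)×log₁₀(138.51/33.51)
    = 0.3675 × 0.61631 = 0.2265 m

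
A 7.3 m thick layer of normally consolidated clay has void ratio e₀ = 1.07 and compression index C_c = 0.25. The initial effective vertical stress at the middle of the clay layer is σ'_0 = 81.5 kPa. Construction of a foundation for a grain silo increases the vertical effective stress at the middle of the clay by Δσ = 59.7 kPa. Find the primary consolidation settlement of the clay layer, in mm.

S_c ≈ 210 mm

Final effective stress: σ'_f = σ'_0 + Δσ = 81.5 + 59.7 = 141.2 kPa.
Normally consolidated clay, so the full stress increment lies on the virgin compression line:
S_c = C_c·H/(1+e₀)·log₁₀(σ'_f/σ'_0) = 0.25×7.3/(1+1.07)×log₁₀(141.2/81.5)
    = 0.88164 × 0.23868 = 0.2104 m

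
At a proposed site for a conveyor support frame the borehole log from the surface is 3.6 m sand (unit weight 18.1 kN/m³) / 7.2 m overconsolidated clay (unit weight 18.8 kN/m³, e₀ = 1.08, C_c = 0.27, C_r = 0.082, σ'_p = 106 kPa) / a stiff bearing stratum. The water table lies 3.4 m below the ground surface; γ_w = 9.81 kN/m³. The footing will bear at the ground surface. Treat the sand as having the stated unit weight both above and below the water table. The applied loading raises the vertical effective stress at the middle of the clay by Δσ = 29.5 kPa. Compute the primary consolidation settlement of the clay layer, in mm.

S_c ≈ 79.9 mm

Mid-depth of clay below the ground surface: z = 3.6 + 7.2/2 = 7.2 m.
Total vertical stress at mid-clay: σ_v = 18.1×3.6 + 18.8×3.6 = 132.84 kPa.
Pore pressure: u = 9.81×(7.2 − 3.4) = 37.278 kPa.
Initial effective stress: σ'_0 = σ_v − u = 132.84 − 37.278 = 95.562 kPa.
Final effective stress: σ'_f = 95.562 + 29.5 = 125.06 kPa.
σ'_f = 125.06 > σ'_p = 106 kPa, so the stress path crosses the preconsolidation pressure — recompression up to σ'_p, then virgin compression beyond:
S_c = H/(1+e₀)·[C_r·log₁₀(σ'_p/σ'_0) + C_c·log₁₀(σ'_f/σ'_p)]
    = 7.2/2.08 × [0.082×log₁₀(106/95.562) + 0.27×log₁₀(125.06/106)]
    = 3.4615 × [0.0036917 + 0.019389] = 0.07989 m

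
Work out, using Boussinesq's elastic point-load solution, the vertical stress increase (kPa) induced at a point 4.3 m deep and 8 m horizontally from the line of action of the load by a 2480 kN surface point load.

Boussinesq vertical stress below a point load on an elastic half-space:
Δσ_z = 3P/(2πz²) · [1 + (r/z)²]^(−5/2)
r/z = 8/4.3 = 1.8605; [1+(r/z)²]^(−5/2) = 0.023787.
Δσ_z = 3×2480/(2π×4.3²) × 0.023787 = 64.041 × 0.023787 = 1.523 kPa

Δσ_z ≈ 1.52 kPa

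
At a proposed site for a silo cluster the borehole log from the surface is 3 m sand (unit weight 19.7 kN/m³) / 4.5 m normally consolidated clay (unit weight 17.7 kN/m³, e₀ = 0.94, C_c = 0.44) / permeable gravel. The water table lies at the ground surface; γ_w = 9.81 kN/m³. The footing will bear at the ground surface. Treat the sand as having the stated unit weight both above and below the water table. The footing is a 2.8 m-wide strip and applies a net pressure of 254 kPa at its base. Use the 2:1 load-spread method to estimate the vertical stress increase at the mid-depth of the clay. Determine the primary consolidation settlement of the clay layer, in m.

Mid-depth of clay below the ground surface: z = 3 + 4.5/2 = 5.25 m.
Total vertical stress at mid-clay: σ_v = 19.7×3 + 17.7×2.25 = 98.925 kPa.
Pore pressure: u = 9.81×(5.25 − 0) = 51.503 kPa.
Initial effective stress: σ'_0 = σ_v − u = 98.925 − 51.503 = 47.422 kPa.
Stress increase at mid-clay by the 2:1 spreading method:
Δσ = qB/(B+z) = 254×2.8/(2.8+5.25) = 88.348 kPa
Final effective stress: σ'_f = σ'_0 + Δσ = 47.422 + 88.348 = 135.77 kPa.
Normally consolidated clay, so the full stress increment lies on the virgin compression line:
S_c = C_c·H/(1+e₀)·log₁₀(σ'_f/σ'_0) = 0.44×4.5/(1+0.94)×log₁₀(135.77/47.422)
    = 1.0206 × 0.45682 = 0.4662 m

S_c ≈ 0.466 m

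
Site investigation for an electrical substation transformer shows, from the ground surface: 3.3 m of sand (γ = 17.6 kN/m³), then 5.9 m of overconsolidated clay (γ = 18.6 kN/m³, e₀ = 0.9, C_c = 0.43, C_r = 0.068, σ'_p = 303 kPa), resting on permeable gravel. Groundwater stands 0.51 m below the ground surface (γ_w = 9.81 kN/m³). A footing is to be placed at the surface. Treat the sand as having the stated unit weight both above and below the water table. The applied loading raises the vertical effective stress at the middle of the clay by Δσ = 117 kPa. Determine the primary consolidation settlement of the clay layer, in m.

S_c ≈ 0.103 m

Mid-depth of clay below the ground surface: z = 3.3 + 5.9/2 = 6.25 m.
Total vertical stress at mid-clay: σ_v = 17.6×3.3 + 18.6×2.95 = 112.95 kPa.
Pore pressure: u = 9.81×(6.25 − 0.51) = 56.309 kPa.
Initial effective stress: σ'_0 = σ_v − u = 112.95 − 56.309 = 56.641 kPa.
Final effective stress: σ'_f = 56.641 + 117 = 173.64 kPa.
σ'_f = 173.64 ≤ σ'_p = 303 kPa, so the clay remains overconsolidated and only the recompression index applies:
S_c = C_r·H/(1+e₀)·log₁₀(σ'_f/σ'_0) = 0.068×5.9/1.9×log₁₀(173.64/56.641)
    = 0.21116 × 0.48652 = 0.1027 m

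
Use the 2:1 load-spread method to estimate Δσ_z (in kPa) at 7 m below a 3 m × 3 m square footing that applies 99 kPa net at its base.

By the 2:1 method the load spreads at 1 horizontal : 2 vertical, so at depth z the loaded area has grown by z in each plan dimension:
Δσ = qBL/((B+z)(L+z)) = 99×3×3/((3+7)(3+7)) = 8.91 kPa

Δσ_z ≈ 8.91 kPa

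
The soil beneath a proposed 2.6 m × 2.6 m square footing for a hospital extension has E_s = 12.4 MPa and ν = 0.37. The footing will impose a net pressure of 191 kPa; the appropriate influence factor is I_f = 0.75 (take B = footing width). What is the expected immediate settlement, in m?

S_e ≈ 0.0259 m

Immediate (elastic) settlement: S_e = q·B·(1−ν²)/E_s · I_f.
E_s = 12.4 MPa = 12400 kPa.
S_e = 191 × 2.6 × (1 − 0.37²) / 12400 × 0.75
    = 191 × 2.6 × 0.8631 / 12400 × 0.75
    = 0.02592 m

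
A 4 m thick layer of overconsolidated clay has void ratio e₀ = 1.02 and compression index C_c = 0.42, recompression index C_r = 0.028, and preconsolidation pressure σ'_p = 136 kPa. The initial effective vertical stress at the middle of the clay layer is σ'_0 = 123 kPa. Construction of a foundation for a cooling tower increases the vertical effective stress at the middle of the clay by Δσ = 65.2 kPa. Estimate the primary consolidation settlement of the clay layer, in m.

Final effective stress: σ'_f = 123 + 65.2 = 188.2 kPa.
σ'_f = 188.2 > σ'_p = 136 kPa, so the stress path crosses the preconsolidation pressure — recompression up to σ'_p, then virgin compression beyond:
S_c = H/(1+e₀)·[C_r·log₁₀(σ'_p/σ'_0) + C_c·log₁₀(σ'_f/σ'_p)]
    = 4/2.02 × [0.028×log₁₀(136/123) + 0.42×log₁₀(188.2/136)]
    = 1.9802 × [0.0012217 + 0.059254] = 0.1198 m

S_c ≈ 0.12 m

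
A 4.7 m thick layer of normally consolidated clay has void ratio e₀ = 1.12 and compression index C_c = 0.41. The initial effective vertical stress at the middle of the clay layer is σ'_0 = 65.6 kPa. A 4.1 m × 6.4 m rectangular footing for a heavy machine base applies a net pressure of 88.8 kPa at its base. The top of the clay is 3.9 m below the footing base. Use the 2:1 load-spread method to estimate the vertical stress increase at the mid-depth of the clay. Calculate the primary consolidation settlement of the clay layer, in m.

Mid-depth of clay below the footing base: z = 3.9 + 4.7/2 = 6.25 m.
Stress increase at mid-clay by the 2:1 spreading method:
Δσ = qBL/((B+z)(L+z)) = 88.8×4.1×6.4/((4.1+6.25)(6.4+6.25)) = 17.797 kPa
Final effective stress: σ'_f = σ'_0 + Δσ = 65.6 + 17.797 = 83.397 kPa.
Normally consolidated clay, so the full stress increment lies on the virgin compression line:
S_c = C_c·H/(1+e₀)·log₁₀(σ'_f/σ'_0) = 0.41×4.7/(1+1.12)×log₁₀(83.397/65.6)
    = 0.90896 × 0.10425 = 0.09476 m

S_c ≈ 0.0948 m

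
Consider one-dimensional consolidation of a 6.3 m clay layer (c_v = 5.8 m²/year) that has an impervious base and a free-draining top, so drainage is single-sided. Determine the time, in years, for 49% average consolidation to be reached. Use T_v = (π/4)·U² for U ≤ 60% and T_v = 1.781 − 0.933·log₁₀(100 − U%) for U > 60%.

t ≈ 1.29 years

Drainage path length: H_d = H = 6.3 m (single drainage).
U ≤ 60%: T_v = (π/4)·U² = (π/4)×0.49² = 0.18857.
t = T_v·H_d²/c_v = 0.18857×6.3²/5.8 = 1.29 years.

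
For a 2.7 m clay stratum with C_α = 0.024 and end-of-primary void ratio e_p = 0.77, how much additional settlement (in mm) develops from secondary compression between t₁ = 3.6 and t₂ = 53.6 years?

S_s ≈ 42.9 mm

Secondary compression: S_s = C_α·H/(1+e_p)·log₁₀(t₂/t₁)
S_s = 0.024×2.7/(1+0.77)×log₁₀(53.6/3.6)
    = 0.03661 × 1.173 = 0.04294 m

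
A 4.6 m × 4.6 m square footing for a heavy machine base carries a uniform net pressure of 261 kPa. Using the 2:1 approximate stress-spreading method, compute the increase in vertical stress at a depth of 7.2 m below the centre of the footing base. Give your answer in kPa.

By the 2:1 method the load spreads at 1 horizontal : 2 vertical, so at depth z the loaded area has grown by z in each plan dimension:
Δσ = qBL/((B+z)(L+z)) = 261×4.6×4.6/((4.6+7.2)(4.6+7.2)) = 39.664 kPa

Δσ_z ≈ 39.7 kPa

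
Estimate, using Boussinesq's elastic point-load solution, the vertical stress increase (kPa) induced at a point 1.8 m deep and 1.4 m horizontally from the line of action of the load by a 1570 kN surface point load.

Δσ_z ≈ 70.9 kPa

Boussinesq vertical stress below a point load on an elastic half-space:
Δσ_z = 3P/(2πz²) · [1 + (r/z)²]^(−5/2)
r/z = 1.4/1.8 = 0.77778; [1+(r/z)²]^(−5/2) = 0.30645.
Δσ_z = 3×1570/(2π×1.8²) × 0.30645 = 231.36 × 0.30645 = 70.9 kPa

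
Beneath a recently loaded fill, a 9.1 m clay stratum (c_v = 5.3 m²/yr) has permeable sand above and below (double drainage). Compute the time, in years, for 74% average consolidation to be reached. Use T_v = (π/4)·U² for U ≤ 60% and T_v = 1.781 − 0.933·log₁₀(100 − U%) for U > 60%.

Drainage path length: H_d = H/2 = 4.55 m (double drainage).
U > 60%: T_v = 1.781 − 0.933·log₁₀(100 − 74) = 0.46083.
t = T_v·H_d²/c_v = 0.46083×4.55²/5.3 = 1.8 years.

t ≈ 1.8 years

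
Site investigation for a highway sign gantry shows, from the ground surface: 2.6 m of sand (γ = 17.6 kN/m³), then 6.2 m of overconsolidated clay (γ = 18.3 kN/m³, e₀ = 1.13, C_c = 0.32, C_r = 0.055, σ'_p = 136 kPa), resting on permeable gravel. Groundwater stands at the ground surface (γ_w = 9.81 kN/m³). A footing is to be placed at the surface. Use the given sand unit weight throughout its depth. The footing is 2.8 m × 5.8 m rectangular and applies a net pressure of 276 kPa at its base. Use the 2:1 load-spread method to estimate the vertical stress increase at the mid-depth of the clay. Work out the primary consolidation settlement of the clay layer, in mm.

Mid-depth of clay below the ground surface: z = 2.6 + 6.2/2 = 5.7 m.
Total vertical stress at mid-clay: σ_v = 17.6×2.6 + 18.3×3.1 = 102.49 kPa.
Pore pressure: u = 9.81×(5.7 − 0) = 55.917 kPa.
Initial effective stress: σ'_0 = σ_v − u = 102.49 − 55.917 = 46.573 kPa.
Stress increase at mid-clay by the 2:1 spreading method:
Δσ = qBL/((B+z)(L+z)) = 276×2.8×5.8/((2.8+5.7)(5.8+5.7)) = 45.854 kPa
Final effective stress: σ'_f = 46.573 + 45.854 = 92.427 kPa.
σ'_f = 92.427 ≤ σ'_p = 136 kPa, so the clay remains overconsolidated and only the recompression index applies:
S_c = C_r·H/(1+e₀)·log₁₀(σ'_f/σ'_0) = 0.055×6.2/2.13×log₁₀(92.427/46.573)
    = 0.16009 × 0.29766 = 0.04765 m

S_c ≈ 47.7 mm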